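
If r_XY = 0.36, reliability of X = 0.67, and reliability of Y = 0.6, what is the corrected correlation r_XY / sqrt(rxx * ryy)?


r_corrected = rxy / sqrt(rxx * ryy)
= 0.36 / sqrt(0.67 * 0.6)
= 0.36 / sqrt(0.402)
= 0.36 / 0.634035
r_corrected = 0.5678

0.5678


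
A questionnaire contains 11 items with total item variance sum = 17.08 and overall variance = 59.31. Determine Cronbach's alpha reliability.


alpha = (k/(k-1)) * (1 - sum(si^2)/s_total^2)
= (11/10) * (1 - 17.08/59.31)
alpha = 0.7832

0.7832


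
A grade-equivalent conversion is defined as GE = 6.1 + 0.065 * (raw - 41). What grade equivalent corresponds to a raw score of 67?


raw - median = 67 - 41 = 26
slope * diff = 0.065 * 26 = 1.69
GE = 6.1 + 1.69
GE = 7.79

7.79


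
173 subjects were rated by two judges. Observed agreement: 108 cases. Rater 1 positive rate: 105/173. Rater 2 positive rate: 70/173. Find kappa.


P_o = 108/173 = 0.624277
P_e = (105*70 + 68*103) / 29929 = 0.479602
kappa = (P_o - P_e) / (1 - P_e)
kappa = (0.624277 - 0.479602) / (1 - 0.479602)
kappa = 0.278

0.278


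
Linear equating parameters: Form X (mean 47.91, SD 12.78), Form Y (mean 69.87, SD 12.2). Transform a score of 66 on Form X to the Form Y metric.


slope = SD_Y / SD_X = 12.2 / 12.78 ~ 0.9546
intercept = mean_Y - slope * mean_X = 69.87 - (12.2 / 12.78) * 47.91 ~ 24.1343
Y = slope * X + intercept. To avoid rounding drift from the rounded slope/intercept, evaluate the equivalent form Y = mean_Y + SD_Y * (X - mean_X) / SD_X at full precision:
Y = 69.87 + 12.2 * (66 - 47.91) / 12.78
Y = 69.87 + 12.2 * 18.09 / 12.78
Y = 69.87 + 220.698 / 12.78
Y = 69.87 + 17.269
Y = 87.139

87.139


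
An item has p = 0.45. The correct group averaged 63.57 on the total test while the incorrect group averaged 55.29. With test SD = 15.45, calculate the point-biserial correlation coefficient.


q = 1 - p = 0.55
rpb = ((M1 - M0) / SD) * sqrt(p * q)
rpb = ((63.57 - 55.29) / 15.45) * sqrt(0.45 * 0.55)
rpb = 0.2666

0.2666


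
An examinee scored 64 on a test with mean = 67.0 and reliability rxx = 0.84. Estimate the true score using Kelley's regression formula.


T_est = rxx * X + (1 - rxx) * mean
T_est = 0.84 * 64 + 0.16 * 67.0
T_est = 53.76 + 10.72
T_est = 64.48

64.48


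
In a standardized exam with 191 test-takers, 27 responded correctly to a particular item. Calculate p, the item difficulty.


Item difficulty p = number correct / total examinees
p = 27 / 191
p = 0.1414

0.1414


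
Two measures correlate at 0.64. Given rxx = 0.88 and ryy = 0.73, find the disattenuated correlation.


r_corrected = rxy / sqrt(rxx * ryy)
= 0.64 / sqrt(0.88 * 0.73)
= 0.64 / sqrt(0.6424)
= 0.64 / 0.801499
r_corrected = 0.7985

0.7985


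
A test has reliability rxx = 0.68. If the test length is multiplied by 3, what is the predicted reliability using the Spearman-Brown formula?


r_new = (n * rxx) / (1 + (n-1) * rxx)
r_new = (3 * 0.68) / (1 + 2 * 0.68)
r_new = 2.04 / 2.36
r_new = 0.8644

0.8644


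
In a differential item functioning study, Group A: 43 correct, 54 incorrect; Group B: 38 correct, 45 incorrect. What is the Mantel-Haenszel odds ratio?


Odds_A = 43/54 = 0.7963
Odds_B = 38/45 = 0.8444
OR = Odds_A / Odds_B = 0.7963 / 0.8444
Exactly, OR = (43 * 45) / (54 * 38) = 1935 / 2052
OR = 0.943

0.943


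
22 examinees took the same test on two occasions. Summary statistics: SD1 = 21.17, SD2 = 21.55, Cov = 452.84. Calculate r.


r = cov(X,Y) / (SD_X * SD_Y)
r = 452.84 / (21.17 * 21.55)
r = 452.84 / 456.2135
r = 0.9926

0.9926


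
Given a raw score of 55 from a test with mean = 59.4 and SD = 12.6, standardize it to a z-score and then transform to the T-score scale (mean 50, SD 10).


z = (X - mean) / SD = (55 - 59.4) / 12.6
z = -4.4 / 12.6
z = -0.3492
T-score = T = 50 + 10z
Carry z at full precision (z = -4.4 / 12.6) into the conversion:
T-score = 50 + 10 * (-4.4 / 12.6) = 50 + -44 / 12.6
T-score = 50 + -3.4921
T-score = 46.5079

46.5079


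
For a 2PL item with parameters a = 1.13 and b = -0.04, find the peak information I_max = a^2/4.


For 2PL, max info at theta = b = -0.04
I_max = a^2 / 4 = 1.13^2 / 4
= 1.2769 / 4
I_max = 0.3192

0.3192


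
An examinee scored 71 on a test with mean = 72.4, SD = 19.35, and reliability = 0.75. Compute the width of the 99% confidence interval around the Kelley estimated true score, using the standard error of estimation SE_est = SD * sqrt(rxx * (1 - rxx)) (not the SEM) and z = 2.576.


True score estimate = 0.75*71 + 0.25*72.4 = 71.35
SE_est = SD * sqrt(rxx * (1 - rxx)) = 19.35 * sqrt(0.75 * 0.25) = 19.35 * sqrt(0.1875) = 8.378796
CI = T_est +/- z * SE_est, so width = 2 * z * SE_est = 2 * 2.576 * 8.378796
Width = 43.1676

43.1676


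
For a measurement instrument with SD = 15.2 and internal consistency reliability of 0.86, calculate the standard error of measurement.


SEM = SD * sqrt(1 - rxx)
SEM = 15.2 * sqrt(1 - 0.86)
SEM = 15.2 * sqrt(0.14) = 15.2 * 0.374166
SEM = 5.6873

5.6873


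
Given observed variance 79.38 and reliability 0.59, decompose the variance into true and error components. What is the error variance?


var_true = rxx * var_obs = 0.59 * 79.38 = 46.8342
var_error = var_obs - var_true
var_error = 79.38 - 46.8342
var_error = 32.5458

32.5458


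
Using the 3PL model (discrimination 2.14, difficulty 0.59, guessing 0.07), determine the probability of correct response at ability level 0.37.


logit = 2.14*(0.37 - 0.59) = -0.4708
P* = 1/(1 + exp(--0.4708)) = 0.3844
P = 0.07 + (1 - 0.07) * 0.3844
P = 0.4275

0.4275


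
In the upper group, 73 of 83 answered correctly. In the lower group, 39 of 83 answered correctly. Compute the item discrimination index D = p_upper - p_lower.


p_upper = 73/83 = 0.8795
p_lower = 39/83 = 0.4699
D = 0.8795 - 0.4699 = 0.4096

0.4096


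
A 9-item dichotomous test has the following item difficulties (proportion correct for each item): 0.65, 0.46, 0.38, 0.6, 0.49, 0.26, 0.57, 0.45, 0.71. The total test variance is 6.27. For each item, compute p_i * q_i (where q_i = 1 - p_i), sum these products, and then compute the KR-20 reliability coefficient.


For each item, compute p_i * q_i:
  Item 1: 0.65 * 0.35 = 0.2275
  Item 2: 0.46 * 0.54 = 0.2484
  Item 3: 0.38 * 0.62 = 0.2356
  Item 4: 0.6 * 0.4 = 0.24
  Item 5: 0.49 * 0.51 = 0.2499
  Item 6: 0.26 * 0.74 = 0.1924
  Item 7: 0.57 * 0.43 = 0.2451
  Item 8: 0.45 * 0.55 = 0.2475
  Item 9: 0.71 * 0.29 = 0.2059
Sum(p_i * q_i) = 0.2275 + 0.2484 + 0.2356 + 0.24 + 0.2499 + 0.1924 + 0.2451 + 0.2475 + 0.2059 = 2.0923
KR-20 = (k/(k-1)) * (1 - Sum(p_i*q_i) / Var_total)
= (9/8) * (1 - 2.0923/6.27)
= 1.125 * 0.6663
KR-20 = 0.7496

0.7496


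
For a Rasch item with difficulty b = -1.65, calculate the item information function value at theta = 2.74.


P = 1/(1+exp(-(2.74--1.65))) = 0.9878
I = P*(1-P) = 0.9878 * 0.0122
I = 0.0121

0.0121


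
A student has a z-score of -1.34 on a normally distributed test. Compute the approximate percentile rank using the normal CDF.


CDF(z) = 0.5 * (1 + erf(z/sqrt(2)))
erf(-0.9475) = -0.8198
CDF = 0.0901
Percentile rank = 0.0901 * 100 = 9.01

9.01


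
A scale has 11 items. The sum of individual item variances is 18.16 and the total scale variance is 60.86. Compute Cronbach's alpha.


alpha = (k/(k-1)) * (1 - sum(si^2)/s_total^2)
= (11/10) * (1 - 18.16/60.86)
alpha = 0.7718

0.7718


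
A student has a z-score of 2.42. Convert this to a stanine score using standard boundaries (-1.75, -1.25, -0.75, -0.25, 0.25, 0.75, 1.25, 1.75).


Stanine boundaries: [-1.75, -1.25, -0.75, -0.25, 0.25, 0.75, 1.25, 1.75]
z = 2.42
Check each boundary:
  z >= -1.75 -> could be stanine 2
  z >= -1.25 -> could be stanine 3
  z >= -0.75 -> could be stanine 4
  z >= -0.25 -> could be stanine 5
  z >= 0.25 -> could be stanine 6
  z >= 0.75 -> could be stanine 7
  z >= 1.25 -> could be stanine 8
  z >= 1.75 -> could be stanine 9
Highest qualifying boundary gives stanine = 9

9


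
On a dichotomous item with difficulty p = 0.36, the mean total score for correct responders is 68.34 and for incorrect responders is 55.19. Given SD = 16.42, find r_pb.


q = 1 - p = 0.64
rpb = ((M1 - M0) / SD) * sqrt(p * q)
rpb = ((68.34 - 55.19) / 16.42) * sqrt(0.36 * 0.64)
rpb = 0.3844

0.3844


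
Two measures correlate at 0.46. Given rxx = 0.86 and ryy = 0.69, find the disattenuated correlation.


r_corrected = rxy / sqrt(rxx * ryy)
= 0.46 / sqrt(0.86 * 0.69)
= 0.46 / sqrt(0.5934)
= 0.46 / 0.770325
r_corrected = 0.5972

0.5972


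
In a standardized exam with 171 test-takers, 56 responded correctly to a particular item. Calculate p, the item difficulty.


Item difficulty p = number correct / total examinees
p = 56 / 171
p = 0.3275

0.3275


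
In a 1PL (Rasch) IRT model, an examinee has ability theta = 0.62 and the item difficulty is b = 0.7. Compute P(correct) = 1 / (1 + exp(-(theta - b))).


theta - b = 0.62 - 0.7 = -0.08
exp(-(theta - b)) = exp(0.08) = 1.0833
P = 1 / (1 + 1.0833)
P = 0.48

0.48


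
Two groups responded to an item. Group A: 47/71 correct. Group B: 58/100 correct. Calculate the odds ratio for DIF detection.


Odds_A = 47/24 = 1.9583
Odds_B = 58/42 = 1.381
OR = Odds_A / Odds_B = 1.9583 / 1.381
Exactly, OR = (47 * 42) / (24 * 58) = 1974 / 1392
OR = 1.4181

1.4181


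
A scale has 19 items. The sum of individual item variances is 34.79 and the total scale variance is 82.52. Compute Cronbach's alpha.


alpha = (k/(k-1)) * (1 - sum(si^2)/s_total^2)
= (19/18) * (1 - 34.79/82.52)
alpha = 0.6105

0.6105


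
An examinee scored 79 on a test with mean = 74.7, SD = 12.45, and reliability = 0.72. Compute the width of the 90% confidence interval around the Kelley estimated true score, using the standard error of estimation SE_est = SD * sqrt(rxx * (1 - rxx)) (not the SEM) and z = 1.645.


True score estimate = 0.72*79 + 0.28*74.7 = 77.796
SE_est = SD * sqrt(rxx * (1 - rxx)) = 12.45 * sqrt(0.72 * 0.28) = 12.45 * sqrt(0.2016) = 5.590036
CI = T_est +/- z * SE_est, so width = 2 * z * SE_est = 2 * 1.645 * 5.590036
Width = 18.3912

18.3912


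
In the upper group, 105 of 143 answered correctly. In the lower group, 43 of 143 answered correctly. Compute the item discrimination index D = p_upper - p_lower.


p_upper = 105/143 = 0.7343
p_lower = 43/143 = 0.3007
D = 0.7343 - 0.3007 = 0.4336

0.4336


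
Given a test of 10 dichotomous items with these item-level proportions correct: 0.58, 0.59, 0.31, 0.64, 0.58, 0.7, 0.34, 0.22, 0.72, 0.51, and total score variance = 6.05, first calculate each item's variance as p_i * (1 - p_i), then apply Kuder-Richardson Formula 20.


For each item, compute p_i * q_i:
  Item 1: 0.58 * 0.42 = 0.2436
  Item 2: 0.59 * 0.41 = 0.2419
  Item 3: 0.31 * 0.69 = 0.2139
  Item 4: 0.64 * 0.36 = 0.2304
  Item 5: 0.58 * 0.42 = 0.2436
  Item 6: 0.7 * 0.3 = 0.21
  Item 7: 0.34 * 0.66 = 0.2244
  Item 8: 0.22 * 0.78 = 0.1716
  Item 9: 0.72 * 0.28 = 0.2016
  Item 10: 0.51 * 0.49 = 0.2499
Sum(p_i * q_i) = 0.2436 + 0.2419 + 0.2139 + 0.2304 + 0.2436 + 0.21 + 0.2244 + 0.1716 + 0.2016 + 0.2499 = 2.2309
KR-20 = (k/(k-1)) * (1 - Sum(p_i*q_i) / Var_total)
= (10/9) * (1 - 2.2309/6.05)
= 1.1111 * 0.6313
KR-20 = 0.7014

0.7014


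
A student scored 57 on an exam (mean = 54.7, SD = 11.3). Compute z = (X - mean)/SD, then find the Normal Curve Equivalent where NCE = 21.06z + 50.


z = (X - mean) / SD = (57 - 54.7) / 11.3
z = 2.3 / 11.3
z = 0.2035
NCE = NCE = 21.06z + 50
Carry z at full precision (z = 2.3 / 11.3) into the conversion:
NCE = 21.06 * (2.3 / 11.3) + 50 = 48.438 / 11.3 + 50
NCE = 4.2865 + 50
NCE = 54.2865

54.2865


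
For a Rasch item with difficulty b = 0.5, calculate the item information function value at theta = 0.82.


P = 1/(1+exp(-(0.82-0.5))) = 0.5793
I = P*(1-P) = 0.5793 * 0.4207
I = 0.2437

0.2437


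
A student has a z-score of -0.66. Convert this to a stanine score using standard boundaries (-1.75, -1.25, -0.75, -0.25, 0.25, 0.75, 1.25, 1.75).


Stanine boundaries: [-1.75, -1.25, -0.75, -0.25, 0.25, 0.75, 1.25, 1.75]
z = -0.66
Check each boundary:
  z >= -1.75 -> could be stanine 2
  z >= -1.25 -> could be stanine 3
  z >= -0.75 -> could be stanine 4
  z < -0.25
  z < 0.25
  z < 0.75
  z < 1.25
  z < 1.75
Highest qualifying boundary gives stanine = 4

4


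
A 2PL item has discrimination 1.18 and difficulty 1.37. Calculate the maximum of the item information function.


For 2PL, max info at theta = b = 1.37
I_max = a^2 / 4 = 1.18^2 / 4
= 1.3924 / 4
I_max = 0.3481

0.3481


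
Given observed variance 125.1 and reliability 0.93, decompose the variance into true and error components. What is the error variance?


var_true = rxx * var_obs = 0.93 * 125.1 = 116.343
var_error = var_obs - var_true
var_error = 125.1 - 116.343
var_error = 8.757

8.757


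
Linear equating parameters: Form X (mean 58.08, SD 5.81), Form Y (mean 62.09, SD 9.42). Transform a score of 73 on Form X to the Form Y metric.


slope = SD_Y / SD_X = 9.42 / 5.81 ~ 1.6213
intercept = mean_Y - slope * mean_X = 62.09 - (9.42 / 5.81) * 58.08 ~ -32.0776
Y = slope * X + intercept. To avoid rounding drift from the rounded slope/intercept, evaluate the equivalent form Y = mean_Y + SD_Y * (X - mean_X) / SD_X at full precision:
Y = 62.09 + 9.42 * (73 - 58.08) / 5.81
Y = 62.09 + 9.42 * 14.92 / 5.81
Y = 62.09 + 140.5464 / 5.81
Y = 62.09 + 24.1904
Y = 86.2804

86.2804


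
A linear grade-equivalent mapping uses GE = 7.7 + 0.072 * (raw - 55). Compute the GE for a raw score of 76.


raw - median = 76 - 55 = 21
slope * diff = 0.072 * 21 = 1.512
GE = 7.7 + 1.512
GE = 9.212

9.212


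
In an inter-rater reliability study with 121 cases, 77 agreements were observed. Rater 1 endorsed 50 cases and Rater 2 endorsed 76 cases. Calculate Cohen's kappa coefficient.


P_o = 77/121 = 0.636364
P_e = (50*76 + 71*45) / 14641 = 0.477768
kappa = (P_o - P_e) / (1 - P_e)
kappa = (0.636364 - 0.477768) / (1 - 0.477768)
kappa = 0.3037

0.3037


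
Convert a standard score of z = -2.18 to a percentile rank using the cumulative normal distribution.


CDF(z) = 0.5 * (1 + erf(z/sqrt(2)))
erf(-1.5415) = -0.9707
CDF = 0.0146
Percentile rank = 0.0146 * 100 = 1.46

1.46


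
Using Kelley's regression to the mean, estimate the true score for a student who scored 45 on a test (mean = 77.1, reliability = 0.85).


T_est = rxx * X + (1 - rxx) * mean
T_est = 0.85 * 45 + 0.15 * 77.1
T_est = 38.25 + 11.565
T_est = 49.815

49.815


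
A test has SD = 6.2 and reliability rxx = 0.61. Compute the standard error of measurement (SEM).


SEM = SD * sqrt(1 - rxx)
SEM = 6.2 * sqrt(1 - 0.61)
SEM = 6.2 * sqrt(0.39) = 6.2 * 0.6245
SEM = 3.8719

3.8719


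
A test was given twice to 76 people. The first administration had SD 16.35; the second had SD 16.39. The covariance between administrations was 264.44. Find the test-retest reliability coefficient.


r = cov(X,Y) / (SD_X * SD_Y)
r = 264.44 / (16.35 * 16.39)
r = 264.44 / 267.9765
r = 0.9868

0.9868


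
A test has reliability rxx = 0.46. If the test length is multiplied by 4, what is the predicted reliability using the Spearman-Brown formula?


r_new = (n * rxx) / (1 + (n-1) * rxx)
r_new = (4 * 0.46) / (1 + 3 * 0.46)
r_new = 1.84 / 2.38
r_new = 0.7731

0.7731


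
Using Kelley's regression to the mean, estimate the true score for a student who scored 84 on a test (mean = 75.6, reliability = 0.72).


T_est = rxx * X + (1 - rxx) * mean
T_est = 0.72 * 84 + 0.28 * 75.6
T_est = 60.48 + 21.168
T_est = 81.648

81.648


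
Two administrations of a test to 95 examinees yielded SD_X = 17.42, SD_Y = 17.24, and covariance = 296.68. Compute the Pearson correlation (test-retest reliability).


r = cov(X,Y) / (SD_X * SD_Y)
r = 296.68 / (17.42 * 17.24)
r = 296.68 / 300.3208
r = 0.9879

0.9879


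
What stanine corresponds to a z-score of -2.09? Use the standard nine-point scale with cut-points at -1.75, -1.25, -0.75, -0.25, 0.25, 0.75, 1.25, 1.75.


Stanine boundaries: [-1.75, -1.25, -0.75, -0.25, 0.25, 0.75, 1.25, 1.75]
z = -2.09
Check each boundary:
  z < -1.75
  z < -1.25
  z < -0.75
  z < -0.25
  z < 0.25
  z < 0.75
  z < 1.25
  z < 1.75
Highest qualifying boundary gives stanine = 1

1


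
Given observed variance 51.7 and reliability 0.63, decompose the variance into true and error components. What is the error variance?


var_true = rxx * var_obs = 0.63 * 51.7 = 32.571
var_error = var_obs - var_true
var_error = 51.7 - 32.571
var_error = 19.129

19.129


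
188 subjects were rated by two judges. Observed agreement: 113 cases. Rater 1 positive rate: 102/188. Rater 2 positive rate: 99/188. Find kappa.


P_o = 113/188 = 0.601064
P_e = (102*99 + 86*89) / 35344 = 0.502263
kappa = (P_o - P_e) / (1 - P_e)
kappa = (0.601064 - 0.502263) / (1 - 0.502263)
kappa = 0.1985

0.1985


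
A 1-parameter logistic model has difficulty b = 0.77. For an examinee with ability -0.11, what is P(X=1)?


theta - b = -0.11 - 0.77 = -0.88
exp(-(theta - b)) = exp(0.88) = 2.4109
P = 1 / (1 + 2.4109)
P = 0.2932

0.2932


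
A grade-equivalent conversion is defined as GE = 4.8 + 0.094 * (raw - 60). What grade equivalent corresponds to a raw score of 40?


raw - median = 40 - 60 = -20
slope * diff = 0.094 * -20 = -1.88
GE = 4.8 + -1.88
GE = 2.92

2.92


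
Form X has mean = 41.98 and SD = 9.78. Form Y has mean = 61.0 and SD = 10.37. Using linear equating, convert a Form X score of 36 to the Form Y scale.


slope = SD_Y / SD_X = 10.37 / 9.78 ~ 1.0603
intercept = mean_Y - slope * mean_X = 61.0 - (10.37 / 9.78) * 41.98 ~ 16.4875
Y = slope * X + intercept. To avoid rounding drift from the rounded slope/intercept, evaluate the equivalent form Y = mean_Y + SD_Y * (X - mean_X) / SD_X at full precision:
Y = 61.0 + 10.37 * (36 - 41.98) / 9.78
Y = 61.0 - 10.37 * 5.98 / 9.78
Y = 61.0 - 62.0126 / 9.78
Y = 61.0 - 6.3408
Y = 54.6592

54.6592


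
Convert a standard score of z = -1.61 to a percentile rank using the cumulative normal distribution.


CDF(z) = 0.5 * (1 + erf(z/sqrt(2)))
erf(-1.1384) = -0.8926
CDF = 0.0537
Percentile rank = 0.0537 * 100 = 5.37

5.37


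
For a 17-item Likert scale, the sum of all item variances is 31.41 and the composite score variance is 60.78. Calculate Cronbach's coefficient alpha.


alpha = (k/(k-1)) * (1 - sum(si^2)/s_total^2)
= (17/16) * (1 - 31.41/60.78)
alpha = 0.5134

0.5134


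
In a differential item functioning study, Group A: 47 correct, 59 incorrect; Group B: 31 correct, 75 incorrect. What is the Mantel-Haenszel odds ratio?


Odds_A = 47/59 = 0.7966
Odds_B = 31/75 = 0.4133
OR = Odds_A / Odds_B = 0.7966 / 0.4133
Exactly, OR = (47 * 75) / (59 * 31) = 3525 / 1829
OR = 1.9273

1.9273


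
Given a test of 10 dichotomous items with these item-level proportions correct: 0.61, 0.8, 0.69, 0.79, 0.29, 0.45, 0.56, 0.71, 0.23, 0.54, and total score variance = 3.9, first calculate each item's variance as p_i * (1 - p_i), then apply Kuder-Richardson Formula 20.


For each item, compute p_i * q_i:
  Item 1: 0.61 * 0.39 = 0.2379
  Item 2: 0.8 * 0.2 = 0.16
  Item 3: 0.69 * 0.31 = 0.2139
  Item 4: 0.79 * 0.21 = 0.1659
  Item 5: 0.29 * 0.71 = 0.2059
  Item 6: 0.45 * 0.55 = 0.2475
  Item 7: 0.56 * 0.44 = 0.2464
  Item 8: 0.71 * 0.29 = 0.2059
  Item 9: 0.23 * 0.77 = 0.1771
  Item 10: 0.54 * 0.46 = 0.2484
Sum(p_i * q_i) = 0.2379 + 0.16 + 0.2139 + 0.1659 + 0.2059 + 0.2475 + 0.2464 + 0.2059 + 0.1771 + 0.2484 = 2.1089
KR-20 = (k/(k-1)) * (1 - Sum(p_i*q_i) / Var_total)
= (10/9) * (1 - 2.1089/3.9)
= 1.1111 * 0.4593
KR-20 = 0.5103

0.5103


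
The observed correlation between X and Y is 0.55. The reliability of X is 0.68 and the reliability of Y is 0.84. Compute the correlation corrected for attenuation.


r_corrected = rxy / sqrt(rxx * ryy)
= 0.55 / sqrt(0.68 * 0.84)
= 0.55 / sqrt(0.5712)
= 0.55 / 0.755778
r_corrected = 0.7277

0.7277


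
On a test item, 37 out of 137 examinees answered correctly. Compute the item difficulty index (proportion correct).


Item difficulty p = number correct / total examinees
p = 37 / 137
p = 0.2701

0.2701


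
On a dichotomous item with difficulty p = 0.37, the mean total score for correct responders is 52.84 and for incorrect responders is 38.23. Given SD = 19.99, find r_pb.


q = 1 - p = 0.63
rpb = ((M1 - M0) / SD) * sqrt(p * q)
rpb = ((52.84 - 38.23) / 19.99) * sqrt(0.37 * 0.63)
rpb = 0.3529

0.3529


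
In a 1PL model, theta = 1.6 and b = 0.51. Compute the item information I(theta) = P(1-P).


P = 1/(1+exp(-(1.6-0.51))) = 0.7484
I = P*(1-P) = 0.7484 * 0.2516
I = 0.1883

0.1883


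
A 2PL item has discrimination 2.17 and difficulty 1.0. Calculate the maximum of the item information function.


For 2PL, max info at theta = b = 1.0
I_max = a^2 / 4 = 2.17^2 / 4
= 4.7089 / 4
I_max = 1.1772

1.1772


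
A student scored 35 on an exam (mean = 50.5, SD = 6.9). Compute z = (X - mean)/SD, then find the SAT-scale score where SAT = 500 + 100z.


z = (X - mean) / SD = (35 - 50.5) / 6.9
z = -15.5 / 6.9
z = -2.2464
SAT-scale = SAT = 500 + 100z
Carry z at full precision (z = -15.5 / 6.9) into the conversion:
SAT-scale = 500 + 100 * (-15.5 / 6.9) = 500 + -1550 / 6.9
SAT-scale = 500 + -224.6377
SAT-scale = 275.3623

275.3623


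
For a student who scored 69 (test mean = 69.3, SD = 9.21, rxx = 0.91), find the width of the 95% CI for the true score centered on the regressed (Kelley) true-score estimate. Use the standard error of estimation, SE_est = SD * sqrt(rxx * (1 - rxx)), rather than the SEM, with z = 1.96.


True score estimate = 0.91*69 + 0.09*69.3 = 69.027
SE_est = SD * sqrt(rxx * (1 - rxx)) = 9.21 * sqrt(0.91 * 0.09) = 9.21 * sqrt(0.0819) = 2.635734
CI = T_est +/- z * SE_est, so width = 2 * z * SE_est = 2 * 1.96 * 2.635734
Width = 10.3321

10.3321


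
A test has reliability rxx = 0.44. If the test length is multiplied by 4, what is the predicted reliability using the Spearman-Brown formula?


r_new = (n * rxx) / (1 + (n-1) * rxx)
r_new = (4 * 0.44) / (1 + 3 * 0.44)
r_new = 1.76 / 2.32
r_new = 0.7586

0.7586


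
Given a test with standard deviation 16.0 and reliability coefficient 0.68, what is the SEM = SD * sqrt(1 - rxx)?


SEM = SD * sqrt(1 - rxx)
SEM = 16.0 * sqrt(1 - 0.68)
SEM = 16.0 * sqrt(0.32) = 16.0 * 0.565685
SEM = 9.051

9.051


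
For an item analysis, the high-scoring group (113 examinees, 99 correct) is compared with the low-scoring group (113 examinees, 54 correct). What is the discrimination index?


p_upper = 99/113 = 0.8761
p_lower = 54/113 = 0.4779
D = 0.8761 - 0.4779 = 0.3982

0.3982


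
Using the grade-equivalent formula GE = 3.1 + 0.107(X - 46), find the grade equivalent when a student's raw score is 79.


raw - median = 79 - 46 = 33
slope * diff = 0.107 * 33 = 3.531
GE = 3.1 + 3.531
GE = 6.631

6.631


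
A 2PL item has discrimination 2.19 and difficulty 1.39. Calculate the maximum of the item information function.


For 2PL, max info at theta = b = 1.39
I_max = a^2 / 4 = 2.19^2 / 4
= 4.7961 / 4
I_max = 1.199

1.199


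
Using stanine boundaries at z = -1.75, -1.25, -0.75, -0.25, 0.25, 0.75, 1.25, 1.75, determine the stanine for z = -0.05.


Stanine boundaries: [-1.75, -1.25, -0.75, -0.25, 0.25, 0.75, 1.25, 1.75]
z = -0.05
Check each boundary:
  z >= -1.75 -> could be stanine 2
  z >= -1.25 -> could be stanine 3
  z >= -0.75 -> could be stanine 4
  z >= -0.25 -> could be stanine 5
  z < 0.25
  z < 0.75
  z < 1.25
  z < 1.75
Highest qualifying boundary gives stanine = 5

5


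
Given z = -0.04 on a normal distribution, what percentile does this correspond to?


CDF(z) = 0.5 * (1 + erf(z/sqrt(2)))
erf(-0.0283) = -0.0319
CDF = 0.484
Percentile rank = 0.484 * 100 = 48.4

48.4


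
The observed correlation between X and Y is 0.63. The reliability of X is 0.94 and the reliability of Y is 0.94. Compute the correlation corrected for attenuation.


r_corrected = rxy / sqrt(rxx * ryy)
= 0.63 / sqrt(0.94 * 0.94)
= 0.63 / sqrt(0.8836)
= 0.63 / 0.94
r_corrected = 0.6702

0.6702


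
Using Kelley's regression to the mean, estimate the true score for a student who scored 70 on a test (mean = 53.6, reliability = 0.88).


T_est = rxx * X + (1 - rxx) * mean
T_est = 0.88 * 70 + 0.12 * 53.6
T_est = 61.6 + 6.432
T_est = 68.032

68.032


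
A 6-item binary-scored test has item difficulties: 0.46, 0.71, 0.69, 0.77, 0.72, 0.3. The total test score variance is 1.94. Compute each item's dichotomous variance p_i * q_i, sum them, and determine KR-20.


For each item, compute p_i * q_i:
  Item 1: 0.46 * 0.54 = 0.2484
  Item 2: 0.71 * 0.29 = 0.2059
  Item 3: 0.69 * 0.31 = 0.2139
  Item 4: 0.77 * 0.23 = 0.1771
  Item 5: 0.72 * 0.28 = 0.2016
  Item 6: 0.3 * 0.7 = 0.21
Sum(p_i * q_i) = 0.2484 + 0.2059 + 0.2139 + 0.1771 + 0.2016 + 0.21 = 1.2569
KR-20 = (k/(k-1)) * (1 - Sum(p_i*q_i) / Var_total)
= (6/5) * (1 - 1.2569/1.94)
= 1.2 * 0.3521
KR-20 = 0.4225

0.4225


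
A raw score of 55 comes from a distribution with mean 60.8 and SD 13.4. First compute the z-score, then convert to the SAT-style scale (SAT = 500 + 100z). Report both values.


z = (X - mean) / SD = (55 - 60.8) / 13.4
z = -5.8 / 13.4
z = -0.4328
SAT-scale = SAT = 500 + 100z
Carry z at full precision (z = -5.8 / 13.4) into the conversion:
SAT-scale = 500 + 100 * (-5.8 / 13.4) = 500 + -580 / 13.4
SAT-scale = 500 + -43.2836
SAT-scale = 456.7164

456.7164


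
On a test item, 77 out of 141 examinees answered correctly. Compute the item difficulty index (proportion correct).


Item difficulty p = number correct / total examinees
p = 77 / 141
p = 0.5461

0.5461


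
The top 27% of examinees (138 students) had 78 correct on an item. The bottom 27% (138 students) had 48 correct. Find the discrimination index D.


p_upper = 78/138 = 0.5652
p_lower = 48/138 = 0.3478
D = 0.5652 - 0.3478 = 0.2174

0.2174


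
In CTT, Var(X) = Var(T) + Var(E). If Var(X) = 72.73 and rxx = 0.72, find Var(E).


var_true = rxx * var_obs = 0.72 * 72.73 = 52.3656
var_error = var_obs - var_true
var_error = 72.73 - 52.3656
var_error = 20.3644

20.3644


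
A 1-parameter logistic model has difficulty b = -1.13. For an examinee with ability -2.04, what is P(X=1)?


theta - b = -2.04 - -1.13 = -0.91
exp(-(theta - b)) = exp(0.91) = 2.4843
P = 1 / (1 + 2.4843)
P = 0.287

0.287


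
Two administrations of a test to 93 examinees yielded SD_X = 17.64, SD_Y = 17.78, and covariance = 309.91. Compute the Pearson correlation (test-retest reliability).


r = cov(X,Y) / (SD_X * SD_Y)
r = 309.91 / (17.64 * 17.78)
r = 309.91 / 313.6392
r = 0.9881

0.9881


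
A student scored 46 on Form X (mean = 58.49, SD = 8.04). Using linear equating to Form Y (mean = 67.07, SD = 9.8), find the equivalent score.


slope = SD_Y / SD_X = 9.8 / 8.04 ~ 1.2189
intercept = mean_Y - slope * mean_X = 67.07 - (9.8 / 8.04) * 58.49 ~ -4.2238
Y = slope * X + intercept. To avoid rounding drift from the rounded slope/intercept, evaluate the equivalent form Y = mean_Y + SD_Y * (X - mean_X) / SD_X at full precision:
Y = 67.07 + 9.8 * (46 - 58.49) / 8.04
Y = 67.07 - 9.8 * 12.49 / 8.04
Y = 67.07 - 122.402 / 8.04
Y = 67.07 - 15.2241
Y = 51.8459

51.8459


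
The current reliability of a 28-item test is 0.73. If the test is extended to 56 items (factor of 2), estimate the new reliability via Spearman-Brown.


r_new = (n * rxx) / (1 + (n-1) * rxx)
r_new = (2 * 0.73) / (1 + 1 * 0.73)
r_new = 1.46 / 1.73
r_new = 0.8439

0.8439


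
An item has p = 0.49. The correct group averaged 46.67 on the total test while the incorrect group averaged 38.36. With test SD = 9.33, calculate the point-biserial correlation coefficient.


q = 1 - p = 0.51
rpb = ((M1 - M0) / SD) * sqrt(p * q)
rpb = ((46.67 - 38.36) / 9.33) * sqrt(0.49 * 0.51)
rpb = 0.4452

0.4452


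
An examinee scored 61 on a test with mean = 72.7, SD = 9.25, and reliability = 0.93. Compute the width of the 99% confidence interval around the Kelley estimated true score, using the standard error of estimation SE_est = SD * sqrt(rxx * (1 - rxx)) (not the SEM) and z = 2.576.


True score estimate = 0.93*61 + 0.07*72.7 = 61.819
SE_est = SD * sqrt(rxx * (1 - rxx)) = 9.25 * sqrt(0.93 * 0.07) = 9.25 * sqrt(0.0651) = 2.36011
CI = T_est +/- z * SE_est, so width = 2 * z * SE_est = 2 * 2.576 * 2.36011
Width = 12.1593

12.1593


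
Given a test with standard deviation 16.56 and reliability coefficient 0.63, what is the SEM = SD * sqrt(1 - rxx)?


SEM = SD * sqrt(1 - rxx)
SEM = 16.56 * sqrt(1 - 0.63)
SEM = 16.56 * sqrt(0.37) = 16.56 * 0.608276
SEM = 10.0731

10.0731


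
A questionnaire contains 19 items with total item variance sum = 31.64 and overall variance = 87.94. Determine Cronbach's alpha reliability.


alpha = (k/(k-1)) * (1 - sum(si^2)/s_total^2)
= (19/18) * (1 - 31.64/87.94)
alpha = 0.6758

0.6758


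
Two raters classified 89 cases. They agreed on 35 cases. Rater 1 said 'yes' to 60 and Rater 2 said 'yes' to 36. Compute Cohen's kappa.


P_o = 35/89 = 0.393258
P_e = (60*36 + 29*53) / 7921 = 0.466734
kappa = (P_o - P_e) / (1 - P_e)
kappa = (0.393258 - 0.466734) / (1 - 0.466734)
kappa = -0.1378

-0.1378


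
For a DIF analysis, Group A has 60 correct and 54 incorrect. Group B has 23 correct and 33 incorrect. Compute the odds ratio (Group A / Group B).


Odds_A = 60/54 = 1.1111
Odds_B = 23/33 = 0.697
OR = Odds_A / Odds_B = 1.1111 / 0.697
Exactly, OR = (60 * 33) / (54 * 23) = 1980 / 1242
OR = 1.5942

1.5942


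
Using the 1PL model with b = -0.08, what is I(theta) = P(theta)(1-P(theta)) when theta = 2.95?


P = 1/(1+exp(-(2.95--0.08))) = 0.9539
I = P*(1-P) = 0.9539 * 0.0461
I = 0.044

0.044


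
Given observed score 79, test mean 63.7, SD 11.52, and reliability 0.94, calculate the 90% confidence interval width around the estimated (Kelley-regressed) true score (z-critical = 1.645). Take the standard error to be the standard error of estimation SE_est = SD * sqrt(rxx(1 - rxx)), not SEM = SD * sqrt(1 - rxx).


True score estimate = 0.94*79 + 0.06*63.7 = 78.082
SE_est = SD * sqrt(rxx * (1 - rxx)) = 11.52 * sqrt(0.94 * 0.06) = 11.52 * sqrt(0.0564) = 2.735848
CI = T_est +/- z * SE_est, so width = 2 * z * SE_est = 2 * 1.645 * 2.735848
Width = 9.0009

9.0009


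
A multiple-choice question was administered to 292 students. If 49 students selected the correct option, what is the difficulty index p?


Item difficulty p = number correct / total examinees
p = 49 / 292
p = 0.1678

0.1678


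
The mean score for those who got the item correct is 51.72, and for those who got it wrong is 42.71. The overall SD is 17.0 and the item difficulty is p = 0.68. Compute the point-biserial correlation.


q = 1 - p = 0.32
rpb = ((M1 - M0) / SD) * sqrt(p * q)
rpb = ((51.72 - 42.71) / 17.0) * sqrt(0.68 * 0.32)
rpb = 0.2472

0.2472


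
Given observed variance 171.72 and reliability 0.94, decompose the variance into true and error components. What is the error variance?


var_true = rxx * var_obs = 0.94 * 171.72 = 161.4168
var_error = var_obs - var_true
var_error = 171.72 - 161.4168
var_error = 10.3032

10.3032


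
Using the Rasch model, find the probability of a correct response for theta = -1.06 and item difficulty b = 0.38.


theta - b = -1.06 - 0.38 = -1.44
exp(-(theta - b)) = exp(1.44) = 4.2207
P = 1 / (1 + 4.2207)
P = 0.1915

0.1915


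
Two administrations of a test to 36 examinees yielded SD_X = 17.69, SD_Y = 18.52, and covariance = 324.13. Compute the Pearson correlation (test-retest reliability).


r = cov(X,Y) / (SD_X * SD_Y)
r = 324.13 / (17.69 * 18.52)
r = 324.13 / 327.6188
r = 0.9894

0.9894


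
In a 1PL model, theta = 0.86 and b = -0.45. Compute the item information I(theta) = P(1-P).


P = 1/(1+exp(-(0.86--0.45))) = 0.7875
I = P*(1-P) = 0.7875 * 0.2125
I = 0.1673

0.1673


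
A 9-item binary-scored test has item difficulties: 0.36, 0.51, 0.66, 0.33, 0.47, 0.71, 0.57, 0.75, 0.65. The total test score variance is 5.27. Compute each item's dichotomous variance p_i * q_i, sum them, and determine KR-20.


For each item, compute p_i * q_i:
  Item 1: 0.36 * 0.64 = 0.2304
  Item 2: 0.51 * 0.49 = 0.2499
  Item 3: 0.66 * 0.34 = 0.2244
  Item 4: 0.33 * 0.67 = 0.2211
  Item 5: 0.47 * 0.53 = 0.2491
  Item 6: 0.71 * 0.29 = 0.2059
  Item 7: 0.57 * 0.43 = 0.2451
  Item 8: 0.75 * 0.25 = 0.1875
  Item 9: 0.65 * 0.35 = 0.2275
Sum(p_i * q_i) = 0.2304 + 0.2499 + 0.2244 + 0.2211 + 0.2491 + 0.2059 + 0.2451 + 0.1875 + 0.2275 = 2.0409
KR-20 = (k/(k-1)) * (1 - Sum(p_i*q_i) / Var_total)
= (9/8) * (1 - 2.0409/5.27)
= 1.125 * 0.6127
KR-20 = 0.6893

0.6893


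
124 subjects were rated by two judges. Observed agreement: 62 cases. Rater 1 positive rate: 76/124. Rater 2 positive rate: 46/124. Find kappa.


P_o = 62/124 = 0.5
P_e = (76*46 + 48*78) / 15376 = 0.470864
kappa = (P_o - P_e) / (1 - P_e)
kappa = (0.5 - 0.470864) / (1 - 0.470864)
kappa = 0.0551

0.0551


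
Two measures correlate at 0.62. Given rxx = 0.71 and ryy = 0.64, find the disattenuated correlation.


r_corrected = rxy / sqrt(rxx * ryy)
= 0.62 / sqrt(0.71 * 0.64)
= 0.62 / sqrt(0.4544)
= 0.62 / 0.674092
r_corrected = 0.9198

0.9198


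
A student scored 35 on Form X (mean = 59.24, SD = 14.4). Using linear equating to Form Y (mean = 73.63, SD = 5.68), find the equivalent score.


slope = SD_Y / SD_X = 5.68 / 14.4 ~ 0.3944
intercept = mean_Y - slope * mean_X = 73.63 - (5.68 / 14.4) * 59.24 ~ 50.2631
Y = slope * X + intercept. To avoid rounding drift from the rounded slope/intercept, evaluate the equivalent form Y = mean_Y + SD_Y * (X - mean_X) / SD_X at full precision:
Y = 73.63 + 5.68 * (35 - 59.24) / 14.4
Y = 73.63 - 5.68 * 24.24 / 14.4
Y = 73.63 - 137.6832 / 14.4
Y = 73.63 - 9.5613
Y = 64.0687

64.0687


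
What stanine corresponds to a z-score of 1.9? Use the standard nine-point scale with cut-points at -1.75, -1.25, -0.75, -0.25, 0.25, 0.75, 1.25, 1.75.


Stanine boundaries: [-1.75, -1.25, -0.75, -0.25, 0.25, 0.75, 1.25, 1.75]
z = 1.9
Check each boundary:
  z >= -1.75 -> could be stanine 2
  z >= -1.25 -> could be stanine 3
  z >= -0.75 -> could be stanine 4
  z >= -0.25 -> could be stanine 5
  z >= 0.25 -> could be stanine 6
  z >= 0.75 -> could be stanine 7
  z >= 1.25 -> could be stanine 8
  z >= 1.75 -> could be stanine 9
Highest qualifying boundary gives stanine = 9

9


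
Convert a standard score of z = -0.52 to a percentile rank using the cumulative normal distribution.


CDF(z) = 0.5 * (1 + erf(z/sqrt(2)))
erf(-0.3677) = -0.3969
CDF = 0.3015
Percentile rank = 0.3015 * 100 = 30.15

30.15


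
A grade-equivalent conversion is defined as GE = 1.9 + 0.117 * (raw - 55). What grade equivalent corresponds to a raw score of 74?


raw - median = 74 - 55 = 19
slope * diff = 0.117 * 19 = 2.223
GE = 1.9 + 2.223
GE = 4.123

4.123


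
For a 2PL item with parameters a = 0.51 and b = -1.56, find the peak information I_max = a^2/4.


For 2PL, max info at theta = b = -1.56
I_max = a^2 / 4 = 0.51^2 / 4
= 0.2601 / 4
I_max = 0.065

0.065


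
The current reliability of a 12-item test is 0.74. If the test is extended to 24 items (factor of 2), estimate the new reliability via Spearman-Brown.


r_new = (n * rxx) / (1 + (n-1) * rxx)
r_new = (2 * 0.74) / (1 + 1 * 0.74)
r_new = 1.48 / 1.74
r_new = 0.8506

0.8506


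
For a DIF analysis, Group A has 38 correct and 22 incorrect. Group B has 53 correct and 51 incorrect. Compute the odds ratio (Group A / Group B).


Odds_A = 38/22 = 1.7273
Odds_B = 53/51 = 1.0392
OR = Odds_A / Odds_B = 1.7273 / 1.0392
Exactly, OR = (38 * 51) / (22 * 53) = 1938 / 1166
OR = 1.6621

1.6621


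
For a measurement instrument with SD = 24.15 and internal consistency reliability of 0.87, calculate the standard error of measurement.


SEM = SD * sqrt(1 - rxx)
SEM = 24.15 * sqrt(1 - 0.87)
SEM = 24.15 * sqrt(0.13) = 24.15 * 0.360555
SEM = 8.7074

8.7074


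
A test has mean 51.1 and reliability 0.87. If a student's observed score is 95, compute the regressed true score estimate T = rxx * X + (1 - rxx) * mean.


T_est = rxx * X + (1 - rxx) * mean
T_est = 0.87 * 95 + 0.13 * 51.1
T_est = 82.65 + 6.643
T_est = 89.293

89.293


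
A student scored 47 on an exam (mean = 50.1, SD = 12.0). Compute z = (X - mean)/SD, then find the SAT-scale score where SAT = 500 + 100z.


z = (X - mean) / SD = (47 - 50.1) / 12.0
z = -3.1 / 12.0
z = -0.2583
SAT-scale = SAT = 500 + 100z
Carry z at full precision (z = -3.1 / 12.0) into the conversion:
SAT-scale = 500 + 100 * (-3.1 / 12.0) = 500 + -310 / 12.0
SAT-scale = 500 + -25.8333
SAT-scale = 474.1667

474.1667


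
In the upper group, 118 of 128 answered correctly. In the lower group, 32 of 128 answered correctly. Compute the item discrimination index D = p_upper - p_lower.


p_upper = 118/128 = 0.9219
p_lower = 32/128 = 0.25
D = 0.9219 - 0.25 = 0.6719

0.6719


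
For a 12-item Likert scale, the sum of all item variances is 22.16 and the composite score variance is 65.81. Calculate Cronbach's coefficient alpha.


alpha = (k/(k-1)) * (1 - sum(si^2)/s_total^2)
= (12/11) * (1 - 22.16/65.81)
alpha = 0.7236

0.7236


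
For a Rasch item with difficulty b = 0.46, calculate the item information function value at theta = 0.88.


P = 1/(1+exp(-(0.88-0.46))) = 0.6035
I = P*(1-P) = 0.6035 * 0.3965
I = 0.2393

0.2393


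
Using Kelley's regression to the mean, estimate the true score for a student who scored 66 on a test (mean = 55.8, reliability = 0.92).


T_est = rxx * X + (1 - rxx) * mean
T_est = 0.92 * 66 + 0.08 * 55.8
T_est = 60.72 + 4.464
T_est = 65.184

65.184


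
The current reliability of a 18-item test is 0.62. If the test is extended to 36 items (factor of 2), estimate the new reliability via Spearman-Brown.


r_new = (n * rxx) / (1 + (n-1) * rxx)
r_new = (2 * 0.62) / (1 + 1 * 0.62)
r_new = 1.24 / 1.62
r_new = 0.7654

0.7654


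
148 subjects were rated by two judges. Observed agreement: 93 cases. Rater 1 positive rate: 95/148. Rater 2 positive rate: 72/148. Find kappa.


P_o = 93/148 = 0.628378
P_e = (95*72 + 53*76) / 21904 = 0.496165
kappa = (P_o - P_e) / (1 - P_e)
kappa = (0.628378 - 0.496165) / (1 - 0.496165)
kappa = 0.2624

0.2624


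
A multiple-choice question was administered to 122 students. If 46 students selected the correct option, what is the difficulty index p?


Item difficulty p = number correct / total examinees
p = 46 / 122
p = 0.377

0.377


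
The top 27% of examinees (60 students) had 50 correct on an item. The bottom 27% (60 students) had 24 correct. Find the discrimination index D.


p_upper = 50/60 = 0.8333
p_lower = 24/60 = 0.4
D = 0.8333 - 0.4 = 0.4333

0.4333


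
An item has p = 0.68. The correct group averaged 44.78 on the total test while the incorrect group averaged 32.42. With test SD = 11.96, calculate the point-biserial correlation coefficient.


q = 1 - p = 0.32
rpb = ((M1 - M0) / SD) * sqrt(p * q)
rpb = ((44.78 - 32.42) / 11.96) * sqrt(0.68 * 0.32)
rpb = 0.4821

0.4821


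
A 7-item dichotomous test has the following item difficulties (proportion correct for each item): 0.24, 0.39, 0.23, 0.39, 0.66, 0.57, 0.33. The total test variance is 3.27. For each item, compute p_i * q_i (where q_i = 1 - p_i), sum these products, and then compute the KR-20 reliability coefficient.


For each item, compute p_i * q_i:
  Item 1: 0.24 * 0.76 = 0.1824
  Item 2: 0.39 * 0.61 = 0.2379
  Item 3: 0.23 * 0.77 = 0.1771
  Item 4: 0.39 * 0.61 = 0.2379
  Item 5: 0.66 * 0.34 = 0.2244
  Item 6: 0.57 * 0.43 = 0.2451
  Item 7: 0.33 * 0.67 = 0.2211
Sum(p_i * q_i) = 0.1824 + 0.2379 + 0.1771 + 0.2379 + 0.2244 + 0.2451 + 0.2211 = 1.5259
KR-20 = (k/(k-1)) * (1 - Sum(p_i*q_i) / Var_total)
= (7/6) * (1 - 1.5259/3.27)
= 1.1667 * 0.5334
KR-20 = 0.6223

0.6223


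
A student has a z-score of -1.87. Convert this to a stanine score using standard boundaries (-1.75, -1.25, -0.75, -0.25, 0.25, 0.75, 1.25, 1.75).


Stanine boundaries: [-1.75, -1.25, -0.75, -0.25, 0.25, 0.75, 1.25, 1.75]
z = -1.87
Check each boundary:
  z < -1.75
  z < -1.25
  z < -0.75
  z < -0.25
  z < 0.25
  z < 0.75
  z < 1.25
  z < 1.75
Highest qualifying boundary gives stanine = 1

1
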